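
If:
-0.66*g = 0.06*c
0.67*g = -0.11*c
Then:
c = 0.00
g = 0.00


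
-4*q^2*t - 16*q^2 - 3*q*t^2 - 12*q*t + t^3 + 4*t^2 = (-4*q + t)*(q + t)*(t + 4)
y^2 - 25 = (y - 5)*(y + 5)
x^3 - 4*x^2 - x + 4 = (x - 4)*(x - 1)*(x + 1)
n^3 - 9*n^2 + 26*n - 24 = (n - 4)*(n - 3)*(n - 2)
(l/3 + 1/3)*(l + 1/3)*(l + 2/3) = l^3/3 + 2*l^2/3 + 11*l/27 + 2/27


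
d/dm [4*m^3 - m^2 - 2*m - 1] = 12*m^2 - 2*m - 2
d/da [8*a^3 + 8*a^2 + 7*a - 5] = 24*a^2 + 16*a + 7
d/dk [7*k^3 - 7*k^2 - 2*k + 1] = 21*k^2 - 14*k - 2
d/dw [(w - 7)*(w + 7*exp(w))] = w + (w - 7)*(7*exp(w) + 1) + 7*exp(w)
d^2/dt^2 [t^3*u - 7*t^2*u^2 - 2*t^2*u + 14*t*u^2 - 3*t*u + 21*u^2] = 2*u*(3*t - 7*u - 2)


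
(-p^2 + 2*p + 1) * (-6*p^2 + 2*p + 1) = 6*p^4 - 14*p^3 - 3*p^2 + 4*p + 1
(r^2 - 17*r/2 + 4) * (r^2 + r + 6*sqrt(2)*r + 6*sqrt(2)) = r^4 - 15*r^3/2 + 6*sqrt(2)*r^3 - 45*sqrt(2)*r^2 - 9*r^2/2 - 27*sqrt(2)*r + 4*r + 24*sqrt(2)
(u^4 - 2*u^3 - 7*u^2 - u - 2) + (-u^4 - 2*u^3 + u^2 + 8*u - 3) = -4*u^3 - 6*u^2 + 7*u - 5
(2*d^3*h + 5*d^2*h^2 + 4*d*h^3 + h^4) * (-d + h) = -2*d^4*h - 3*d^3*h^2 + d^2*h^3 + 3*d*h^4 + h^5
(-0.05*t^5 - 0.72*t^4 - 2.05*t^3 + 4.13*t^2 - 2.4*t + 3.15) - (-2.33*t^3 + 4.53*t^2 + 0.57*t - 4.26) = -0.05*t^5 - 0.72*t^4 + 0.28*t^3 - 0.4*t^2 - 2.97*t + 7.41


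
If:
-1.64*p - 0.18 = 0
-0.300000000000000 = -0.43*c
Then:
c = 0.70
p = -0.11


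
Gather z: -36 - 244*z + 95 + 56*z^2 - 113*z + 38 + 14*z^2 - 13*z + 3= 70*z^2 - 370*z + 100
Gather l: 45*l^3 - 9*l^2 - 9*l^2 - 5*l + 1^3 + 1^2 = 45*l^3 - 18*l^2 - 5*l + 2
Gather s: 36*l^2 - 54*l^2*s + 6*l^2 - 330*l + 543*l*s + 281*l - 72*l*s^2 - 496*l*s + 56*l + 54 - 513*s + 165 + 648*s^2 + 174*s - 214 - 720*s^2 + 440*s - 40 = 42*l^2 + 7*l + s^2*(-72*l - 72) + s*(-54*l^2 + 47*l + 101) - 35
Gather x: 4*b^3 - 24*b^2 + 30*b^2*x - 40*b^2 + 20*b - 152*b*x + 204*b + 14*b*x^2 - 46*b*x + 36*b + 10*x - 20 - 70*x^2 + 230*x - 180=4*b^3 - 64*b^2 + 260*b + x^2*(14*b - 70) + x*(30*b^2 - 198*b + 240) - 200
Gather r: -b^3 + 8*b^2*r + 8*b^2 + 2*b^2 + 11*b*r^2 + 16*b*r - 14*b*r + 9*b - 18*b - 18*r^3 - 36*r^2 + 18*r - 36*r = -b^3 + 10*b^2 - 9*b - 18*r^3 + r^2*(11*b - 36) + r*(8*b^2 + 2*b - 18)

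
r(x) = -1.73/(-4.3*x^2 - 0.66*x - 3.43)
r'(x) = -1.73*(8.6*x + 0.66)/(-4.3*x^2 - 0.66*x - 3.43)^2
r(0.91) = 0.23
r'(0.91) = -0.25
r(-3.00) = 0.04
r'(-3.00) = 0.03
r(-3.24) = 0.04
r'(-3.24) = 0.02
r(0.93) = 0.22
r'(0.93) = -0.25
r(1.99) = 0.08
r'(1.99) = -0.06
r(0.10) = 0.49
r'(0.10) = -0.21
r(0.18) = 0.47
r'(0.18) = -0.28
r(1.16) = 0.17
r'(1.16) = -0.18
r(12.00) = 0.00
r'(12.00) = -0.00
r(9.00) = 0.00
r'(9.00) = -0.00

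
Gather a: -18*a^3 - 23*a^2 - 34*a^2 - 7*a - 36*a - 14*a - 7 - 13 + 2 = -18*a^3 - 57*a^2 - 57*a - 18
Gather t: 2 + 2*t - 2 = 2*t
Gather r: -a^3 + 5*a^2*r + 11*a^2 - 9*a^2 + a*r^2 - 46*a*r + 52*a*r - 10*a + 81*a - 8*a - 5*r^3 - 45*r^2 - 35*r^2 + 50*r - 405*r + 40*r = -a^3 + 2*a^2 + 63*a - 5*r^3 + r^2*(a - 80) + r*(5*a^2 + 6*a - 315)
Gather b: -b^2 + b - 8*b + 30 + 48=-b^2 - 7*b + 78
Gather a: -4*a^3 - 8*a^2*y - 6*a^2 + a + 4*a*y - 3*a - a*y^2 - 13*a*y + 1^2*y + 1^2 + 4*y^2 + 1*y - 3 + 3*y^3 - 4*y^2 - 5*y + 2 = -4*a^3 + a^2*(-8*y - 6) + a*(-y^2 - 9*y - 2) + 3*y^3 - 3*y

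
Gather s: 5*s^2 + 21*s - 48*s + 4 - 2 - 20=5*s^2 - 27*s - 18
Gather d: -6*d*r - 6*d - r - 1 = d*(-6*r - 6) - r - 1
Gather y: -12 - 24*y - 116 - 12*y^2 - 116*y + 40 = -12*y^2 - 140*y - 88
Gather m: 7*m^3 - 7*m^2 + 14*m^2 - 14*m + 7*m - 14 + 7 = 7*m^3 + 7*m^2 - 7*m - 7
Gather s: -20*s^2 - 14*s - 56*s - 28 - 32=-20*s^2 - 70*s - 60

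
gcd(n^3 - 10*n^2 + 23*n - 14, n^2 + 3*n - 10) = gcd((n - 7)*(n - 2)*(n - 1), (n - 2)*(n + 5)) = n - 2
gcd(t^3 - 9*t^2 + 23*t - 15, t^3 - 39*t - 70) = 1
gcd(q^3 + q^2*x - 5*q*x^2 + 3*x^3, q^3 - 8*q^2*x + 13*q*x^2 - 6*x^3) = q^2 - 2*q*x + x^2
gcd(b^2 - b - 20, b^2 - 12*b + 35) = b - 5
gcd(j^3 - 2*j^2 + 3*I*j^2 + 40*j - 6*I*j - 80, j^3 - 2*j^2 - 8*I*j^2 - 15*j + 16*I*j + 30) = j^2 + j*(-2 - 5*I) + 10*I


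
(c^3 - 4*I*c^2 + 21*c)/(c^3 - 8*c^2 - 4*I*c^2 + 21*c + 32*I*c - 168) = c/(c - 8)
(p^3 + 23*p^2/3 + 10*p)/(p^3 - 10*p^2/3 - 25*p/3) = (p + 6)/(p - 5)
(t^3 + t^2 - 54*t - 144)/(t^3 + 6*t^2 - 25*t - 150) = (t^2 - 5*t - 24)/(t^2 - 25)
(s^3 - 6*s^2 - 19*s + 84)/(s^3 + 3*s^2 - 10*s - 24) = (s - 7)/(s + 2)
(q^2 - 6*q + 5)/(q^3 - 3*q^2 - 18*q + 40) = (q - 1)/(q^2 + 2*q - 8)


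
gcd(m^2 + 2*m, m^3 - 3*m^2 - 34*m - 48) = m + 2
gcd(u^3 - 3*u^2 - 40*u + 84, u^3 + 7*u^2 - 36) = u^2 + 4*u - 12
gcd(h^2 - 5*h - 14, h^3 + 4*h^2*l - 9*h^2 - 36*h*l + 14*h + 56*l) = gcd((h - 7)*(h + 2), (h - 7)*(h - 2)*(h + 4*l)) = h - 7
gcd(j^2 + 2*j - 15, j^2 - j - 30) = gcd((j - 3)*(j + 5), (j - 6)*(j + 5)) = j + 5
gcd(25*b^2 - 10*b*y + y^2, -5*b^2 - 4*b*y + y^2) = -5*b + y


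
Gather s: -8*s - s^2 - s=-s^2 - 9*s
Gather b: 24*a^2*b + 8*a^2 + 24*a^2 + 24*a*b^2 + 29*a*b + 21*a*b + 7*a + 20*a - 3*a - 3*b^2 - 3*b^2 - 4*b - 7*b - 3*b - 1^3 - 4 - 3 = 32*a^2 + 24*a + b^2*(24*a - 6) + b*(24*a^2 + 50*a - 14) - 8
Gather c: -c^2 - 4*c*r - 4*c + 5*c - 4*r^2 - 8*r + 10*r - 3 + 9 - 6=-c^2 + c*(1 - 4*r) - 4*r^2 + 2*r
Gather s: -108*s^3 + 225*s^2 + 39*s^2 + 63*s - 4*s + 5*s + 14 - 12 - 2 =-108*s^3 + 264*s^2 + 64*s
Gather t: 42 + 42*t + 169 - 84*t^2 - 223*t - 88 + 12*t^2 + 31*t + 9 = -72*t^2 - 150*t + 132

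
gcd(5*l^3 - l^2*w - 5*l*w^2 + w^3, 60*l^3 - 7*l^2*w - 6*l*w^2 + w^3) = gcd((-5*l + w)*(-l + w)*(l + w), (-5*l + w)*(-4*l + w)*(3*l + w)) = -5*l + w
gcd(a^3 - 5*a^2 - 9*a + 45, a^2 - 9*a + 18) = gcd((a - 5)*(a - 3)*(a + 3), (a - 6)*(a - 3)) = a - 3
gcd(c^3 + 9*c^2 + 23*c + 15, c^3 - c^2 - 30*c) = c + 5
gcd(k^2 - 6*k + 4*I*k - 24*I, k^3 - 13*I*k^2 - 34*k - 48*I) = 1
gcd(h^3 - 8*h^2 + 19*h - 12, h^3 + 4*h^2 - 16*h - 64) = h - 4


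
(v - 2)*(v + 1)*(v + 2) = v^3 + v^2 - 4*v - 4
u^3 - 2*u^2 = u^2*(u - 2)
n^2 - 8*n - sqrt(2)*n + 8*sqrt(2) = (n - 8)*(n - sqrt(2))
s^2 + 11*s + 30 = (s + 5)*(s + 6)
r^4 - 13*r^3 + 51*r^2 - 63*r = r*(r - 7)*(r - 3)^2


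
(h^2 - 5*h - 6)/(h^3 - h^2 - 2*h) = (h - 6)/(h*(h - 2))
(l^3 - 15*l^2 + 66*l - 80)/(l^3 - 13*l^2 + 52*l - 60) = (l - 8)/(l - 6)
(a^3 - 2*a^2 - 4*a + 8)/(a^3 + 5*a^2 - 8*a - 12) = (a^2 - 4)/(a^2 + 7*a + 6)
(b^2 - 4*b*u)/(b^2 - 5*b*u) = (b - 4*u)/(b - 5*u)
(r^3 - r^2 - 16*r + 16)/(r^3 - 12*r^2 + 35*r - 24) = (r^2 - 16)/(r^2 - 11*r + 24)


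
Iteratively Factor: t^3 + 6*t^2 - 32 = (t + 4)*(t^2 + 2*t - 8) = (t - 2)*(t + 4)*(t + 4)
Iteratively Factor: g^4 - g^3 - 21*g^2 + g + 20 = (g - 5)*(g^3 + 4*g^2 - g - 4) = (g - 5)*(g + 4)*(g^2 - 1) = (g - 5)*(g - 1)*(g + 4)*(g + 1)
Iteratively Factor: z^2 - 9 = (z + 3)*(z - 3)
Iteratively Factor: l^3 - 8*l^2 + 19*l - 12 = (l - 3)*(l^2 - 5*l + 4) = (l - 4)*(l - 3)*(l - 1)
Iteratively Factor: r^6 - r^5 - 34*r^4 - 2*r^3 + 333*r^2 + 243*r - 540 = (r + 3)*(r^5 - 4*r^4 - 22*r^3 + 64*r^2 + 141*r - 180) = (r + 3)^2*(r^4 - 7*r^3 - r^2 + 67*r - 60) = (r + 3)^3*(r^3 - 10*r^2 + 29*r - 20) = (r - 4)*(r + 3)^3*(r^2 - 6*r + 5) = (r - 5)*(r - 4)*(r + 3)^3*(r - 1)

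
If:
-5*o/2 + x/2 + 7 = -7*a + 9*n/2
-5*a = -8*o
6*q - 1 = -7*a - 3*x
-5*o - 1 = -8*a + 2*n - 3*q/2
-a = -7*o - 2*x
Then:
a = 2224/1353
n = 4375/1353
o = 1390/1353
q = -1478/4059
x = -1251/451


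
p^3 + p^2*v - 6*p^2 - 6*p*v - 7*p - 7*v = (p - 7)*(p + 1)*(p + v)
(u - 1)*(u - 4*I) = u^2 - u - 4*I*u + 4*I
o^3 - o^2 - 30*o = o*(o - 6)*(o + 5)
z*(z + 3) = z^2 + 3*z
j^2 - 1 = (j - 1)*(j + 1)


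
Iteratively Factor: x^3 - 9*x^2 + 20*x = (x - 4)*(x^2 - 5*x) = x*(x - 4)*(x - 5)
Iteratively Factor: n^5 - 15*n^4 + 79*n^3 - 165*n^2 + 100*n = (n - 5)*(n^4 - 10*n^3 + 29*n^2 - 20*n) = (n - 5)*(n - 4)*(n^3 - 6*n^2 + 5*n) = n*(n - 5)*(n - 4)*(n^2 - 6*n + 5) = n*(n - 5)^2*(n - 4)*(n - 1)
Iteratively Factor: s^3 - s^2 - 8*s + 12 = (s + 3)*(s^2 - 4*s + 4) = (s - 2)*(s + 3)*(s - 2)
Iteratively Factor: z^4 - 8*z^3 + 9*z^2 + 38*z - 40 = (z - 5)*(z^3 - 3*z^2 - 6*z + 8) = (z - 5)*(z + 2)*(z^2 - 5*z + 4) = (z - 5)*(z - 4)*(z + 2)*(z - 1)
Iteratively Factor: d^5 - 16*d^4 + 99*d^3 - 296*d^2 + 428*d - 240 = (d - 4)*(d^4 - 12*d^3 + 51*d^2 - 92*d + 60) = (d - 5)*(d - 4)*(d^3 - 7*d^2 + 16*d - 12) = (d - 5)*(d - 4)*(d - 2)*(d^2 - 5*d + 6) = (d - 5)*(d - 4)*(d - 2)^2*(d - 3)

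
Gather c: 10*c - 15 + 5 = 10*c - 10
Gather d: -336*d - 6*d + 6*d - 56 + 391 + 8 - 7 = 336 - 336*d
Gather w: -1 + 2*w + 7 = 2*w + 6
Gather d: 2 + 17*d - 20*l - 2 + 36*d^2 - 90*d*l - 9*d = 36*d^2 + d*(8 - 90*l) - 20*l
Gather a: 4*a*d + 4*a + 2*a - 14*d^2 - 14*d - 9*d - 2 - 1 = a*(4*d + 6) - 14*d^2 - 23*d - 3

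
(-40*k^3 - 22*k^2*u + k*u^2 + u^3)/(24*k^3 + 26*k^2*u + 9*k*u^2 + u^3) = (-5*k + u)/(3*k + u)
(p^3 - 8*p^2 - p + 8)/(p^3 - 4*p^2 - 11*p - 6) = (p^2 - 9*p + 8)/(p^2 - 5*p - 6)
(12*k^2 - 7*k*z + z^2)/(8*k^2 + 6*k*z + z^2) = (12*k^2 - 7*k*z + z^2)/(8*k^2 + 6*k*z + z^2)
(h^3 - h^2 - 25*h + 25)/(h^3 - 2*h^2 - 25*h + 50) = (h - 1)/(h - 2)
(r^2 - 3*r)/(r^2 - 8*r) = (r - 3)/(r - 8)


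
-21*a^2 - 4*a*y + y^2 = (-7*a + y)*(3*a + y)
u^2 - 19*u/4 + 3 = (u - 4)*(u - 3/4)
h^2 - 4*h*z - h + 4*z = (h - 1)*(h - 4*z)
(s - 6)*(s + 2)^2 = s^3 - 2*s^2 - 20*s - 24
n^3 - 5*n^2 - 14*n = n*(n - 7)*(n + 2)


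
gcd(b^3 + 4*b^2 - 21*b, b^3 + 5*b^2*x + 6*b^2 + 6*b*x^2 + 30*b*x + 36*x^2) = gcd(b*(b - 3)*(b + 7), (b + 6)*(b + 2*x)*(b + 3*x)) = 1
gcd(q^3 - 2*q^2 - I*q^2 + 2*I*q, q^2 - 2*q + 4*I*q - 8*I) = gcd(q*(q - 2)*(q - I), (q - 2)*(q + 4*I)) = q - 2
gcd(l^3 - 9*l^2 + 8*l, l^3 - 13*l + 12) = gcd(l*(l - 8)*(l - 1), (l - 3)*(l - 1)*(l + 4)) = l - 1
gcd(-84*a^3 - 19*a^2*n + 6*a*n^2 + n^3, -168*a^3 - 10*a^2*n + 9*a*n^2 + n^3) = 28*a^2 - 3*a*n - n^2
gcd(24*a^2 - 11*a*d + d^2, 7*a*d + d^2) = 1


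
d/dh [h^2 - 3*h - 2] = 2*h - 3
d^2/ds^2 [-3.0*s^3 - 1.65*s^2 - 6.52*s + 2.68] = -18.0*s - 3.3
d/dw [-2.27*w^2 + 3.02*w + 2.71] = 3.02 - 4.54*w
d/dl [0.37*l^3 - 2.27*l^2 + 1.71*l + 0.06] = 1.11*l^2 - 4.54*l + 1.71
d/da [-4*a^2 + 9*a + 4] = 9 - 8*a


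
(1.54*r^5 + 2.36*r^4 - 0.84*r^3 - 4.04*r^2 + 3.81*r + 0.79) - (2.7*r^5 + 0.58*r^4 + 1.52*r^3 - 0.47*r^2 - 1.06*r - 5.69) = -1.16*r^5 + 1.78*r^4 - 2.36*r^3 - 3.57*r^2 + 4.87*r + 6.48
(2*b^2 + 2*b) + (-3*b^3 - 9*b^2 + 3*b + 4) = -3*b^3 - 7*b^2 + 5*b + 4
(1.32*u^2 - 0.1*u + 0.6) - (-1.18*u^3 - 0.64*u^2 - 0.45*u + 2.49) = 1.18*u^3 + 1.96*u^2 + 0.35*u - 1.89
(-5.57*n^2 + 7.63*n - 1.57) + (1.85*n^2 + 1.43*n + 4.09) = -3.72*n^2 + 9.06*n + 2.52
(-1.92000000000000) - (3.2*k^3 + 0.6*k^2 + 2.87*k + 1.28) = -3.2*k^3 - 0.6*k^2 - 2.87*k - 3.2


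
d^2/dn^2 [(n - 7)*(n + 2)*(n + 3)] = 6*n - 4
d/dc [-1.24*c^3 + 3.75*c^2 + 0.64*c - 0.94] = -3.72*c^2 + 7.5*c + 0.64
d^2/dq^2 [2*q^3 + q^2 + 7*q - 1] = 12*q + 2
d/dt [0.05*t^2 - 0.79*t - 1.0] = 0.1*t - 0.79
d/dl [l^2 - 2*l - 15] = 2*l - 2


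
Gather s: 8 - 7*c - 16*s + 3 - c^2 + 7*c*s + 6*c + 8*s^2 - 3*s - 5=-c^2 - c + 8*s^2 + s*(7*c - 19) + 6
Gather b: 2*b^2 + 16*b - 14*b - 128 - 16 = 2*b^2 + 2*b - 144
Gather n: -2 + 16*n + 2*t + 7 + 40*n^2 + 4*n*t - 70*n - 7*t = 40*n^2 + n*(4*t - 54) - 5*t + 5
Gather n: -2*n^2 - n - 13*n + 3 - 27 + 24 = -2*n^2 - 14*n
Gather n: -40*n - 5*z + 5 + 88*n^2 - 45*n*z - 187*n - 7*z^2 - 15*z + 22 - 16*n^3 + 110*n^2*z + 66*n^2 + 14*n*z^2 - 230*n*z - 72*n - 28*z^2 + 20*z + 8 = -16*n^3 + n^2*(110*z + 154) + n*(14*z^2 - 275*z - 299) - 35*z^2 + 35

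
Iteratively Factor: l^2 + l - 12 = (l + 4)*(l - 3)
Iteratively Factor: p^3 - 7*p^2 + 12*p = (p)*(p^2 - 7*p + 12) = p*(p - 3)*(p - 4)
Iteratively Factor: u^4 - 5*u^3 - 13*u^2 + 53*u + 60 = (u + 1)*(u^3 - 6*u^2 - 7*u + 60) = (u - 4)*(u + 1)*(u^2 - 2*u - 15) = (u - 4)*(u + 1)*(u + 3)*(u - 5)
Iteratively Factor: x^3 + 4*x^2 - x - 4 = (x - 1)*(x^2 + 5*x + 4) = (x - 1)*(x + 1)*(x + 4)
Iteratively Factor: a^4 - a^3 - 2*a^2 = (a)*(a^3 - a^2 - 2*a) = a*(a + 1)*(a^2 - 2*a) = a^2*(a + 1)*(a - 2)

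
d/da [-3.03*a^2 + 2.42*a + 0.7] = 2.42 - 6.06*a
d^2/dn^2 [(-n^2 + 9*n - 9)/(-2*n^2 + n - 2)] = 2*(-34*n^3 + 96*n^2 + 54*n - 41)/(8*n^6 - 12*n^5 + 30*n^4 - 25*n^3 + 30*n^2 - 12*n + 8)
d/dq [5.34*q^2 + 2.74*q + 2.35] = 10.68*q + 2.74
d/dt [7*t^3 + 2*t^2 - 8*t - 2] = 21*t^2 + 4*t - 8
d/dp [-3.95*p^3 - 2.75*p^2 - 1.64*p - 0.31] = -11.85*p^2 - 5.5*p - 1.64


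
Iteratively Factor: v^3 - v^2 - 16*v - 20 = (v + 2)*(v^2 - 3*v - 10) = (v - 5)*(v + 2)*(v + 2)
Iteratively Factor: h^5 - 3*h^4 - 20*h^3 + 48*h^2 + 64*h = (h)*(h^4 - 3*h^3 - 20*h^2 + 48*h + 64) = h*(h - 4)*(h^3 + h^2 - 16*h - 16) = h*(h - 4)^2*(h^2 + 5*h + 4) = h*(h - 4)^2*(h + 1)*(h + 4)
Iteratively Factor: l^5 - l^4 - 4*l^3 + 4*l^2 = (l - 2)*(l^4 + l^3 - 2*l^2) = l*(l - 2)*(l^3 + l^2 - 2*l) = l*(l - 2)*(l - 1)*(l^2 + 2*l) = l^2*(l - 2)*(l - 1)*(l + 2)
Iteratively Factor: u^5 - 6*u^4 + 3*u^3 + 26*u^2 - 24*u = (u - 3)*(u^4 - 3*u^3 - 6*u^2 + 8*u) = (u - 3)*(u + 2)*(u^3 - 5*u^2 + 4*u) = u*(u - 3)*(u + 2)*(u^2 - 5*u + 4) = u*(u - 3)*(u - 1)*(u + 2)*(u - 4)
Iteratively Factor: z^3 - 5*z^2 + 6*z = (z - 3)*(z^2 - 2*z) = z*(z - 3)*(z - 2)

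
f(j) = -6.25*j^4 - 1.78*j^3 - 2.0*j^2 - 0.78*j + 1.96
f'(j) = -25.0*j^3 - 5.34*j^2 - 4.0*j - 0.78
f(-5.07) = -3943.16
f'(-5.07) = 3140.33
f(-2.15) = -121.46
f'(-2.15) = 231.60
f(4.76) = -3447.58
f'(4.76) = -2837.07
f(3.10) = -649.91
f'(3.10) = -809.27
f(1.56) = -47.90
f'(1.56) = -114.93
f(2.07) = -138.76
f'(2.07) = -253.68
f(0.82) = -3.83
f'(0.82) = -21.43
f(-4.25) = -1933.29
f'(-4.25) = 1838.91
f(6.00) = -8559.20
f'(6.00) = -5617.02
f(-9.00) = -39861.65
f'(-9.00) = 17827.68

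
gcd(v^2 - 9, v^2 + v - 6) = v + 3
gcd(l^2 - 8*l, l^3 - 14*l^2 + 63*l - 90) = 1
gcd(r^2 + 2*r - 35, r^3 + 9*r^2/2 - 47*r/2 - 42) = r + 7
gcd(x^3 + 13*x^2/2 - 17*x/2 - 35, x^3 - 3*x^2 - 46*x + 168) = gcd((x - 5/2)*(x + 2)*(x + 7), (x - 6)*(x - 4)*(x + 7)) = x + 7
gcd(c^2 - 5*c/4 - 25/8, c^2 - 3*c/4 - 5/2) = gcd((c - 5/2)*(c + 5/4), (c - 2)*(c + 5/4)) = c + 5/4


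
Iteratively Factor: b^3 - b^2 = (b - 1)*(b^2) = b*(b - 1)*(b)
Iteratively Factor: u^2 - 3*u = (u - 3)*(u)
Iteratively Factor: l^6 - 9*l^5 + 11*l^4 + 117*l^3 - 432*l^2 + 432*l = (l)*(l^5 - 9*l^4 + 11*l^3 + 117*l^2 - 432*l + 432) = l*(l - 3)*(l^4 - 6*l^3 - 7*l^2 + 96*l - 144) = l*(l - 4)*(l - 3)*(l^3 - 2*l^2 - 15*l + 36) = l*(l - 4)*(l - 3)^2*(l^2 + l - 12) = l*(l - 4)*(l - 3)^2*(l + 4)*(l - 3)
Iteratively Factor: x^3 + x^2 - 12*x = (x - 3)*(x^2 + 4*x) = x*(x - 3)*(x + 4)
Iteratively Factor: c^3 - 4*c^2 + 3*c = (c - 3)*(c^2 - c) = (c - 3)*(c - 1)*(c)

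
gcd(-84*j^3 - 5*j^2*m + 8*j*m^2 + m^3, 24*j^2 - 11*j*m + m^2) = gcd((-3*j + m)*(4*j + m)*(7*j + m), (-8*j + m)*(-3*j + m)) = 3*j - m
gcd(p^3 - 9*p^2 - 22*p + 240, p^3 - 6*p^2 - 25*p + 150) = p^2 - p - 30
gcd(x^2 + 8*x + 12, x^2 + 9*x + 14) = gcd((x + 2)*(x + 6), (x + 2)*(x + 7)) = x + 2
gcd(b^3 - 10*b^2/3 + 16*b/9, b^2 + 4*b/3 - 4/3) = b - 2/3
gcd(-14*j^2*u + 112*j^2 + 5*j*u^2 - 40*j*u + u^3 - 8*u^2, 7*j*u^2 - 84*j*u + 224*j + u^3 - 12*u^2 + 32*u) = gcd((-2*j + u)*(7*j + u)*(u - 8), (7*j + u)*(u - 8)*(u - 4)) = 7*j*u - 56*j + u^2 - 8*u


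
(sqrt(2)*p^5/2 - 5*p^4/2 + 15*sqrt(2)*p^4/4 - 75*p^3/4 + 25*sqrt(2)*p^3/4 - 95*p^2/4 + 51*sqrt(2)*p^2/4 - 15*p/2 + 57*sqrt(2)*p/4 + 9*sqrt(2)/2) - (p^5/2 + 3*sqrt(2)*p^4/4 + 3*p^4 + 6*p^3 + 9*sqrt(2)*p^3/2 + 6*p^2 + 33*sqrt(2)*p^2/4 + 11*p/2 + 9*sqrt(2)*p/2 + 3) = -p^5/2 + sqrt(2)*p^5/2 - 11*p^4/2 + 3*sqrt(2)*p^4 - 99*p^3/4 + 7*sqrt(2)*p^3/4 - 119*p^2/4 + 9*sqrt(2)*p^2/2 - 13*p + 39*sqrt(2)*p/4 - 3 + 9*sqrt(2)/2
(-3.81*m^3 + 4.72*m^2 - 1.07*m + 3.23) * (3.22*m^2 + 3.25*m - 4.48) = -12.2682*m^5 + 2.8159*m^4 + 28.9634*m^3 - 14.2225*m^2 + 15.2911*m - 14.4704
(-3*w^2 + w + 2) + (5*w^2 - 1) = 2*w^2 + w + 1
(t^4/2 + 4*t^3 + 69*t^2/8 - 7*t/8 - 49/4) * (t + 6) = t^5/2 + 7*t^4 + 261*t^3/8 + 407*t^2/8 - 35*t/2 - 147/2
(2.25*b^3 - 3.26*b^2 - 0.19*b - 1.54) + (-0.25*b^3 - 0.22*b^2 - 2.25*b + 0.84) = 2.0*b^3 - 3.48*b^2 - 2.44*b - 0.7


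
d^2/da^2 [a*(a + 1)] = 2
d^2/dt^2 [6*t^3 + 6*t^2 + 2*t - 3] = 36*t + 12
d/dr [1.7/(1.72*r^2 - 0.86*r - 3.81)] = (1.462 - 5.848*r)/(-1.72*r^2 + 0.86*r + 3.81)^2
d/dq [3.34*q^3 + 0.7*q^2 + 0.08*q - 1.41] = 10.02*q^2 + 1.4*q + 0.08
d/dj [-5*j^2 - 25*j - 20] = -10*j - 25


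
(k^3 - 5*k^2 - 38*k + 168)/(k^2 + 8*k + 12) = (k^2 - 11*k + 28)/(k + 2)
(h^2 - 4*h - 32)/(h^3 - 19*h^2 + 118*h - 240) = (h + 4)/(h^2 - 11*h + 30)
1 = 1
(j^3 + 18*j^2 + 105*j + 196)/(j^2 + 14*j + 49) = j + 4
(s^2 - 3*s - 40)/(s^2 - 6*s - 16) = (s + 5)/(s + 2)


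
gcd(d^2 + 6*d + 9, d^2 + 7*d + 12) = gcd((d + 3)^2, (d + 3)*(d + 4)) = d + 3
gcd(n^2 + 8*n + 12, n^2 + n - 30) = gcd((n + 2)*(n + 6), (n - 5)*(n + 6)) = n + 6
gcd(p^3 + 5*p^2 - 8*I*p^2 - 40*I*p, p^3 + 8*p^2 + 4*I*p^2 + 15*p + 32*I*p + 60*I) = p + 5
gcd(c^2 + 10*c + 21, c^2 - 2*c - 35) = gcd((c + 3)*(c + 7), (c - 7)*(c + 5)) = 1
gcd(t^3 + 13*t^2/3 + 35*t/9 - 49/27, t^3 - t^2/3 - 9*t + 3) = t - 1/3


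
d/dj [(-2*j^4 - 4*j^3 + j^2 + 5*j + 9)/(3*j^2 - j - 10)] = (-12*j^5 - 6*j^4 + 88*j^3 + 104*j^2 - 74*j - 41)/(9*j^4 - 6*j^3 - 59*j^2 + 20*j + 100)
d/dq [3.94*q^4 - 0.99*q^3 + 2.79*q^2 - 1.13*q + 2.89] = 15.76*q^3 - 2.97*q^2 + 5.58*q - 1.13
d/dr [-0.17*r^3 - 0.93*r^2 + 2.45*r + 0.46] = -0.51*r^2 - 1.86*r + 2.45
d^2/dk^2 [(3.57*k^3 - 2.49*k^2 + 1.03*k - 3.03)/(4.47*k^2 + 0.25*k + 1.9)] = (1.13686837721616e-13*k^5 - 5.6843418860808e-14*k^4 - 13.467966*k^3 - 226.192842*k^2 + 4.52331*k + 32.13253)/(89.314623*k^6 + 14.985675*k^5 + 114.729255*k^4 + 12.755125*k^3 + 48.76635*k^2 + 2.7075*k + 6.859)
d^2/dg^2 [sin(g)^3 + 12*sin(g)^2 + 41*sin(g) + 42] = -9*sin(g)^3 - 48*sin(g)^2 - 35*sin(g) + 24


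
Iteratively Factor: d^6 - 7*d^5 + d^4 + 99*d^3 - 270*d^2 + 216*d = (d - 3)*(d^5 - 4*d^4 - 11*d^3 + 66*d^2 - 72*d) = (d - 3)^2*(d^4 - d^3 - 14*d^2 + 24*d) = d*(d - 3)^2*(d^3 - d^2 - 14*d + 24) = d*(d - 3)^2*(d + 4)*(d^2 - 5*d + 6) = d*(d - 3)^2*(d - 2)*(d + 4)*(d - 3)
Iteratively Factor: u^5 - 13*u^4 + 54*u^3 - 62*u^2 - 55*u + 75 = (u - 1)*(u^4 - 12*u^3 + 42*u^2 - 20*u - 75) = (u - 1)*(u + 1)*(u^3 - 13*u^2 + 55*u - 75) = (u - 5)*(u - 1)*(u + 1)*(u^2 - 8*u + 15) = (u - 5)^2*(u - 1)*(u + 1)*(u - 3)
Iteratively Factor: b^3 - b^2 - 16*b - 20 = (b - 5)*(b^2 + 4*b + 4) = (b - 5)*(b + 2)*(b + 2)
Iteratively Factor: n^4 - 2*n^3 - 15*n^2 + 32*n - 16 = (n - 1)*(n^3 - n^2 - 16*n + 16) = (n - 1)^2*(n^2 - 16) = (n - 1)^2*(n + 4)*(n - 4)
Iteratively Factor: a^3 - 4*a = (a + 2)*(a^2 - 2*a) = (a - 2)*(a + 2)*(a)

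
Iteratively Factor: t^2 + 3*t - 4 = (t + 4)*(t - 1)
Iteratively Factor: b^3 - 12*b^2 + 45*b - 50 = (b - 2)*(b^2 - 10*b + 25) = (b - 5)*(b - 2)*(b - 5)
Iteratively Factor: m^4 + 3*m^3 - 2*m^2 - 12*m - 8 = (m + 2)*(m^3 + m^2 - 4*m - 4) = (m - 2)*(m + 2)*(m^2 + 3*m + 2) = (m - 2)*(m + 1)*(m + 2)*(m + 2)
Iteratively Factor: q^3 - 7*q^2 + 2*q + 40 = (q + 2)*(q^2 - 9*q + 20) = (q - 4)*(q + 2)*(q - 5)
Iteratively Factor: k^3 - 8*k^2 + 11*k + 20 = (k - 5)*(k^2 - 3*k - 4) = (k - 5)*(k - 4)*(k + 1)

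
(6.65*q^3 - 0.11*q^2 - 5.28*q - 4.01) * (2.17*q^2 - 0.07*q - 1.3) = 14.4305*q^5 - 0.7042*q^4 - 20.0949*q^3 - 8.1891*q^2 + 7.1447*q + 5.213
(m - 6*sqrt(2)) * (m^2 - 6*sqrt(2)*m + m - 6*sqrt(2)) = m^3 - 12*sqrt(2)*m^2 + m^2 - 12*sqrt(2)*m + 72*m + 72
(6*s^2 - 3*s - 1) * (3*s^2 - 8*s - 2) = 18*s^4 - 57*s^3 + 9*s^2 + 14*s + 2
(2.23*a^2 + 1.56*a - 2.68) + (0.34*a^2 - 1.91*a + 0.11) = 2.57*a^2 - 0.35*a - 2.57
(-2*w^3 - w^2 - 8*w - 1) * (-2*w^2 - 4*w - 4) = 4*w^5 + 10*w^4 + 28*w^3 + 38*w^2 + 36*w + 4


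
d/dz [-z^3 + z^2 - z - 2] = -3*z^2 + 2*z - 1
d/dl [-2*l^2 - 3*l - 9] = -4*l - 3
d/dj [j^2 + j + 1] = 2*j + 1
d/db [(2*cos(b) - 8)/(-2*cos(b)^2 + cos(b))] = 4*(-sin(b) - 2*sin(b)/cos(b)^2 + 8*tan(b))/(2*cos(b) - 1)^2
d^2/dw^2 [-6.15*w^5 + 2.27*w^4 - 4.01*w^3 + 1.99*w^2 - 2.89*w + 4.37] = -123.0*w^3 + 27.24*w^2 - 24.06*w + 3.98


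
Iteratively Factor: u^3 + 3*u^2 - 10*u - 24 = (u + 2)*(u^2 + u - 12) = (u + 2)*(u + 4)*(u - 3)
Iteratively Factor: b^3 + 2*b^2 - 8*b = (b + 4)*(b^2 - 2*b) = b*(b + 4)*(b - 2)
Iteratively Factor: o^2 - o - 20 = (o + 4)*(o - 5)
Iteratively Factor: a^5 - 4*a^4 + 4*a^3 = (a - 2)*(a^4 - 2*a^3) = a*(a - 2)*(a^3 - 2*a^2) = a^2*(a - 2)*(a^2 - 2*a) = a^3*(a - 2)*(a - 2)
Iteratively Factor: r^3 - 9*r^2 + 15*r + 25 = (r - 5)*(r^2 - 4*r - 5) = (r - 5)*(r + 1)*(r - 5)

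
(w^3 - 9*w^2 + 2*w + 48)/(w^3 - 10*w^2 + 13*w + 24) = (w + 2)/(w + 1)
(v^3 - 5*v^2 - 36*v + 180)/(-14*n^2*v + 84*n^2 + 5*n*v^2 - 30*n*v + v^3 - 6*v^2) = (v^2 + v - 30)/(-14*n^2 + 5*n*v + v^2)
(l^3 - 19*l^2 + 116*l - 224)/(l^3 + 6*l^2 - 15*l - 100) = (l^2 - 15*l + 56)/(l^2 + 10*l + 25)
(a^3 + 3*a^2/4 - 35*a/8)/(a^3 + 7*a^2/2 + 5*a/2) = (a - 7/4)/(a + 1)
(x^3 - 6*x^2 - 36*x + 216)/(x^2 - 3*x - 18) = (x^2 - 36)/(x + 3)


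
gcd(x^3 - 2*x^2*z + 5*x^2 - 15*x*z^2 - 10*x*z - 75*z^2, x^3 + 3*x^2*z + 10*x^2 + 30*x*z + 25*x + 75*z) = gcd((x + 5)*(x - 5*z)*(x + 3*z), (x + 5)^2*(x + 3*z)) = x^2 + 3*x*z + 5*x + 15*z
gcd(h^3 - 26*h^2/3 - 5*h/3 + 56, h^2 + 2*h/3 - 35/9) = h + 7/3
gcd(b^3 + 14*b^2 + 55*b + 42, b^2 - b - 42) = b + 6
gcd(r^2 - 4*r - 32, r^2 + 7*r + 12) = r + 4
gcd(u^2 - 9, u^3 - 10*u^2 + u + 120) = u + 3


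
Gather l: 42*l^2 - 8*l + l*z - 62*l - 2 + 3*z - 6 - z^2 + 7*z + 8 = 42*l^2 + l*(z - 70) - z^2 + 10*z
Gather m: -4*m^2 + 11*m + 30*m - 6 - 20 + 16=-4*m^2 + 41*m - 10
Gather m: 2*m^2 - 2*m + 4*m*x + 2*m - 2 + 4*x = 2*m^2 + 4*m*x + 4*x - 2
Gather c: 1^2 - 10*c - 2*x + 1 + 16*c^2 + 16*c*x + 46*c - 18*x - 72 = 16*c^2 + c*(16*x + 36) - 20*x - 70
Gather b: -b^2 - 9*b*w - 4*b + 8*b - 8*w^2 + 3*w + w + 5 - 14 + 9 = -b^2 + b*(4 - 9*w) - 8*w^2 + 4*w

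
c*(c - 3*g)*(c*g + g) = c^3*g - 3*c^2*g^2 + c^2*g - 3*c*g^2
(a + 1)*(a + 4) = a^2 + 5*a + 4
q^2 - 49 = (q - 7)*(q + 7)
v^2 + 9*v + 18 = (v + 3)*(v + 6)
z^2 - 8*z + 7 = (z - 7)*(z - 1)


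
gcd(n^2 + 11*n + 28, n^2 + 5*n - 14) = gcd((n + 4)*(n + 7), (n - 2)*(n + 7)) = n + 7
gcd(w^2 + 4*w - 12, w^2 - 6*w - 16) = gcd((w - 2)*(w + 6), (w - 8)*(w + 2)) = 1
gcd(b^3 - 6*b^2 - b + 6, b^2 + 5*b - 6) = b - 1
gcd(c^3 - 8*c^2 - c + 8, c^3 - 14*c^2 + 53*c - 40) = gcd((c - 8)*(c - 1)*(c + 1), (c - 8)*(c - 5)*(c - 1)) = c^2 - 9*c + 8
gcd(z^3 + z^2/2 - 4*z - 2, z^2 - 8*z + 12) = z - 2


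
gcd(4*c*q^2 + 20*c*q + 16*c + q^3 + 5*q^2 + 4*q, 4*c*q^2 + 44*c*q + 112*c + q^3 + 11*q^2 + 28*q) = 4*c*q + 16*c + q^2 + 4*q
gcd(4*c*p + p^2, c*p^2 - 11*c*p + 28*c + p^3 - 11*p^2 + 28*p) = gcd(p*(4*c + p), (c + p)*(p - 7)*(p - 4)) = 1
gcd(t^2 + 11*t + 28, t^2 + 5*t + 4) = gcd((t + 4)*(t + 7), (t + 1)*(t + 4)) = t + 4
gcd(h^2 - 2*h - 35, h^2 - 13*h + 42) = h - 7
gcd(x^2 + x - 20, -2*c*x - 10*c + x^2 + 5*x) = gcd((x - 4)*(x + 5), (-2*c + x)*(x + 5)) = x + 5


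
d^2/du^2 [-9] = 0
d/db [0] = 0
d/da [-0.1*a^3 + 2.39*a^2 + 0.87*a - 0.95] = -0.3*a^2 + 4.78*a + 0.87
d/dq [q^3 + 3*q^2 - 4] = 3*q*(q + 2)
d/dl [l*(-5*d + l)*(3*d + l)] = -15*d^2 - 4*d*l + 3*l^2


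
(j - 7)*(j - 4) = j^2 - 11*j + 28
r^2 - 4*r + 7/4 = (r - 7/2)*(r - 1/2)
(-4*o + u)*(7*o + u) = -28*o^2 + 3*o*u + u^2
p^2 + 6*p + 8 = (p + 2)*(p + 4)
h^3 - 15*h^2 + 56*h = h*(h - 8)*(h - 7)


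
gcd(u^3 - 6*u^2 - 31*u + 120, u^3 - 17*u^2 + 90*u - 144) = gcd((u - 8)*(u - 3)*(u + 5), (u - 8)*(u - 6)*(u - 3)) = u^2 - 11*u + 24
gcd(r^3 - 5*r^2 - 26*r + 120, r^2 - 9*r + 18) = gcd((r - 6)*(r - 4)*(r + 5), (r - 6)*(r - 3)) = r - 6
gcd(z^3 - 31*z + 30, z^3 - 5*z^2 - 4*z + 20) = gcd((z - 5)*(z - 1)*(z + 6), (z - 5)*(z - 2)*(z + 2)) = z - 5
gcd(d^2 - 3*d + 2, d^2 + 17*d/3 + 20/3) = 1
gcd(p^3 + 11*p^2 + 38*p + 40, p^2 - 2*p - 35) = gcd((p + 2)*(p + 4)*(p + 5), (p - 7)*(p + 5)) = p + 5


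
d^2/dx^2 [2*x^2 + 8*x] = 4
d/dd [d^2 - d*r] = 2*d - r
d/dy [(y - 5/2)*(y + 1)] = 2*y - 3/2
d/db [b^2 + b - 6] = 2*b + 1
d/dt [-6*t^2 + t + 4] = 1 - 12*t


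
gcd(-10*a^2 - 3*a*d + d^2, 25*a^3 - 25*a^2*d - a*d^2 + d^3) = 5*a - d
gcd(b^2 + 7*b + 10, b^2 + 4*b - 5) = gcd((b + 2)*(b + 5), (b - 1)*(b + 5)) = b + 5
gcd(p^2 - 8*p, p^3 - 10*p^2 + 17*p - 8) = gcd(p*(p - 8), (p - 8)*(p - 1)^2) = p - 8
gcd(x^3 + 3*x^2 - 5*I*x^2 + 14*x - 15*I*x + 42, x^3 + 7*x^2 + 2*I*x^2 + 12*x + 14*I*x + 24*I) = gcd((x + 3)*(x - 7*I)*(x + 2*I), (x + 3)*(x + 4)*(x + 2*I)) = x^2 + x*(3 + 2*I) + 6*I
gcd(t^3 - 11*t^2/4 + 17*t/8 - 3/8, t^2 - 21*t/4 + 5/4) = t - 1/4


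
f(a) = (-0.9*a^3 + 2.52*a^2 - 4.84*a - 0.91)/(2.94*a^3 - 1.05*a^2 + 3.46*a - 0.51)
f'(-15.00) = -0.00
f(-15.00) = -0.36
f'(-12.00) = -0.01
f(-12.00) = -0.37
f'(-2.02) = -0.17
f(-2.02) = -0.74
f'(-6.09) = -0.03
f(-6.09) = -0.45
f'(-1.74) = -0.19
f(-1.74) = -0.79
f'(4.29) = -0.00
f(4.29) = -0.20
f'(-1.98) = -0.18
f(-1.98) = -0.74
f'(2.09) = 0.16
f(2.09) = -0.28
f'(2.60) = 0.06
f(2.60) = -0.23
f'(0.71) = 2.51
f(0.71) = -1.38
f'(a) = (-8.82*a^2 + 2.1*a - 3.46)*(-0.9*a^3 + 2.52*a^2 - 4.84*a - 0.91)/(2.94*a^3 - 1.05*a^2 + 3.46*a - 0.51)^2 + (-2.7*a^2 + 5.04*a - 4.84)/(2.94*a^3 - 1.05*a^2 + 3.46*a - 0.51) = (-6.4638*a^4 + 22.2312*a^3 + 13.0404*a^2 - 4.4814*a + 5.617)/(8.6436*a^6 - 6.174*a^5 + 21.4473*a^4 - 10.2648*a^3 + 13.0426*a^2 - 3.5292*a + 0.2601)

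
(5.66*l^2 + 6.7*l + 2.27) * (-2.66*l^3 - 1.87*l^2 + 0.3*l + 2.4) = -15.0556*l^5 - 28.4062*l^4 - 16.8692*l^3 + 11.3491*l^2 + 16.761*l + 5.448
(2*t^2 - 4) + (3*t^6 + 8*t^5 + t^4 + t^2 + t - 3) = 3*t^6 + 8*t^5 + t^4 + 3*t^2 + t - 7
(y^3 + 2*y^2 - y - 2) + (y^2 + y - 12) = y^3 + 3*y^2 - 14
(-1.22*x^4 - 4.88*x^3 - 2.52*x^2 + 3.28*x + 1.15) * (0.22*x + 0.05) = -0.2684*x^5 - 1.1346*x^4 - 0.7984*x^3 + 0.5956*x^2 + 0.417*x + 0.0575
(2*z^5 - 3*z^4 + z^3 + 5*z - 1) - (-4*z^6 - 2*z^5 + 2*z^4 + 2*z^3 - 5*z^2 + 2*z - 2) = 4*z^6 + 4*z^5 - 5*z^4 - z^3 + 5*z^2 + 3*z + 1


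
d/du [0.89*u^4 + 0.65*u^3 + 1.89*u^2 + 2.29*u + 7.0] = 3.56*u^3 + 1.95*u^2 + 3.78*u + 2.29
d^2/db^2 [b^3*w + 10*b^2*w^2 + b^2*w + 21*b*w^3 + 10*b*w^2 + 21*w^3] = 2*w*(3*b + 10*w + 1)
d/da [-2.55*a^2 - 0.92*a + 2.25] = -5.1*a - 0.92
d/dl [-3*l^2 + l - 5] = 1 - 6*l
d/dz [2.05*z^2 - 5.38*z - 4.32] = 4.1*z - 5.38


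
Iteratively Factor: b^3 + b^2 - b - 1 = (b + 1)*(b^2 - 1) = (b + 1)^2*(b - 1)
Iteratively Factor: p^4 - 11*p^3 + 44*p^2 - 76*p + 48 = (p - 4)*(p^3 - 7*p^2 + 16*p - 12) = (p - 4)*(p - 2)*(p^2 - 5*p + 6) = (p - 4)*(p - 3)*(p - 2)*(p - 2)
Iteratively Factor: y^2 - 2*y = (y)*(y - 2)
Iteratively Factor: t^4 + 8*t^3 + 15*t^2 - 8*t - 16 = (t + 4)*(t^3 + 4*t^2 - t - 4) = (t - 1)*(t + 4)*(t^2 + 5*t + 4) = (t - 1)*(t + 4)^2*(t + 1)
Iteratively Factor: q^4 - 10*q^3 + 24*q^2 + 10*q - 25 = (q - 5)*(q^3 - 5*q^2 - q + 5) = (q - 5)*(q - 1)*(q^2 - 4*q - 5) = (q - 5)*(q - 1)*(q + 1)*(q - 5)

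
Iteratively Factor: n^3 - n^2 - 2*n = (n + 1)*(n^2 - 2*n) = (n - 2)*(n + 1)*(n)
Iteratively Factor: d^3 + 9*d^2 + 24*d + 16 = (d + 1)*(d^2 + 8*d + 16) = (d + 1)*(d + 4)*(d + 4)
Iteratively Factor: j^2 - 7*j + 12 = (j - 3)*(j - 4)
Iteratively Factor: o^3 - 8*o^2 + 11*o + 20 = (o + 1)*(o^2 - 9*o + 20) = (o - 5)*(o + 1)*(o - 4)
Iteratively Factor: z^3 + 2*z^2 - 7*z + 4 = (z - 1)*(z^2 + 3*z - 4) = (z - 1)*(z + 4)*(z - 1)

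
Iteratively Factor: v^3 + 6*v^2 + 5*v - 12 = (v + 3)*(v^2 + 3*v - 4) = (v + 3)*(v + 4)*(v - 1)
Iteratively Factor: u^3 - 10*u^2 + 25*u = (u - 5)*(u^2 - 5*u) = u*(u - 5)*(u - 5)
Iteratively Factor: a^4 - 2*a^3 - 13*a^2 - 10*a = (a)*(a^3 - 2*a^2 - 13*a - 10) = a*(a + 2)*(a^2 - 4*a - 5) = a*(a + 1)*(a + 2)*(a - 5)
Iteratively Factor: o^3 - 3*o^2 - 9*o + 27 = (o + 3)*(o^2 - 6*o + 9) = (o - 3)*(o + 3)*(o - 3)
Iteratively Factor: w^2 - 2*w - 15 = (w + 3)*(w - 5)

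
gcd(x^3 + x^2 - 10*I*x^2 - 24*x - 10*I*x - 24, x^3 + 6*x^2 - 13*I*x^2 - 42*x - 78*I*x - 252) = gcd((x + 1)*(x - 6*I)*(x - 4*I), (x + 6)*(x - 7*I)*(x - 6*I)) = x - 6*I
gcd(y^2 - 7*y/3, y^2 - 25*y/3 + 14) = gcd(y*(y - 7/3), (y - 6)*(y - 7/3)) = y - 7/3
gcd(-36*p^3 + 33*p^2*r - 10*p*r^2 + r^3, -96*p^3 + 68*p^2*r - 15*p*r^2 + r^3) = 12*p^2 - 7*p*r + r^2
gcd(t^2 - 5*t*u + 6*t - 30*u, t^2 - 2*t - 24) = 1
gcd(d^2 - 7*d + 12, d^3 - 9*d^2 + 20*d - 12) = 1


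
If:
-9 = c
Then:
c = -9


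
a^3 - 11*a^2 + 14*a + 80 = (a - 8)*(a - 5)*(a + 2)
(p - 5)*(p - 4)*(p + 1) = p^3 - 8*p^2 + 11*p + 20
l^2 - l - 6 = (l - 3)*(l + 2)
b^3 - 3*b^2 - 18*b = b*(b - 6)*(b + 3)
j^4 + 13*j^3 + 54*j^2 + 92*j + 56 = (j + 2)^3*(j + 7)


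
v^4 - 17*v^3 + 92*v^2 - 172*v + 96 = (v - 8)*(v - 6)*(v - 2)*(v - 1)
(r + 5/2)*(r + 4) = r^2 + 13*r/2 + 10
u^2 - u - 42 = (u - 7)*(u + 6)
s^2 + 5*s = s*(s + 5)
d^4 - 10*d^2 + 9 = (d - 3)*(d - 1)*(d + 1)*(d + 3)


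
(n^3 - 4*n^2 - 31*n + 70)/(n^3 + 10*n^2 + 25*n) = (n^2 - 9*n + 14)/(n*(n + 5))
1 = 1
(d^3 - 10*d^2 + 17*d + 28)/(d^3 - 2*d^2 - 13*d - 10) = (d^2 - 11*d + 28)/(d^2 - 3*d - 10)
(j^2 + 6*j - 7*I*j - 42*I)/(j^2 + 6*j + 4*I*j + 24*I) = (j - 7*I)/(j + 4*I)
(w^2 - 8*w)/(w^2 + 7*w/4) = 4*(w - 8)/(4*w + 7)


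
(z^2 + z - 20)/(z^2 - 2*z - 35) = (z - 4)/(z - 7)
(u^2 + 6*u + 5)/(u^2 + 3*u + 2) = (u + 5)/(u + 2)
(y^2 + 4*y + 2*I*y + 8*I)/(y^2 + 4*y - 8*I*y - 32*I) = (y + 2*I)/(y - 8*I)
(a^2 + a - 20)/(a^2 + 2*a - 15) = (a - 4)/(a - 3)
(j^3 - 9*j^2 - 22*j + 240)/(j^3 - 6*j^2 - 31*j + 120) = (j - 6)/(j - 3)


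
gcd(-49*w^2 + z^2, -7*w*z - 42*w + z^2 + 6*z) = -7*w + z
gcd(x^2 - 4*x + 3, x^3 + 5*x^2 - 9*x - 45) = x - 3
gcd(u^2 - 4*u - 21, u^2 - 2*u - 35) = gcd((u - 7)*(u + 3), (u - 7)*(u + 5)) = u - 7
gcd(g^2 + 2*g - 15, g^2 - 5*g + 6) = g - 3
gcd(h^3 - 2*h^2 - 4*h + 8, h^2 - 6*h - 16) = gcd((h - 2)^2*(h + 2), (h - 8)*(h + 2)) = h + 2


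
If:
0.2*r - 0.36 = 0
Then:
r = 1.80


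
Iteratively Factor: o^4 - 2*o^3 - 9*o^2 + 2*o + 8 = (o - 4)*(o^3 + 2*o^2 - o - 2) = (o - 4)*(o + 1)*(o^2 + o - 2) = (o - 4)*(o - 1)*(o + 1)*(o + 2)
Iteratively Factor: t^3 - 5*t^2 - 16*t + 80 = (t - 4)*(t^2 - t - 20) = (t - 4)*(t + 4)*(t - 5)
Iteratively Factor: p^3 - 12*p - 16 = (p - 4)*(p^2 + 4*p + 4) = (p - 4)*(p + 2)*(p + 2)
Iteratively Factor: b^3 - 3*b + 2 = (b + 2)*(b^2 - 2*b + 1) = (b - 1)*(b + 2)*(b - 1)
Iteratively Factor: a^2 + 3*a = (a + 3)*(a)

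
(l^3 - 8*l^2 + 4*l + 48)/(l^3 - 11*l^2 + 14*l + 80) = (l^2 - 10*l + 24)/(l^2 - 13*l + 40)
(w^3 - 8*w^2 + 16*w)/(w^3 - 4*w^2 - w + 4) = w*(w - 4)/(w^2 - 1)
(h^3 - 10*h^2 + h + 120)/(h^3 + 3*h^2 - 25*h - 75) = (h - 8)/(h + 5)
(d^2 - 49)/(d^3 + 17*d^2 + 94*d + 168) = (d - 7)/(d^2 + 10*d + 24)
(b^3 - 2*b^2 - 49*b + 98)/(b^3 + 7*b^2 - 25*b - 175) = (b^2 - 9*b + 14)/(b^2 - 25)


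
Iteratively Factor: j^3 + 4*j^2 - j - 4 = (j + 1)*(j^2 + 3*j - 4) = (j - 1)*(j + 1)*(j + 4)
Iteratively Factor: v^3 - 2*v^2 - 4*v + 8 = (v - 2)*(v^2 - 4) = (v - 2)^2*(v + 2)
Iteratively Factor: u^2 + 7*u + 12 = (u + 3)*(u + 4)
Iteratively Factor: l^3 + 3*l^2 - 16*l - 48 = (l - 4)*(l^2 + 7*l + 12) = (l - 4)*(l + 4)*(l + 3)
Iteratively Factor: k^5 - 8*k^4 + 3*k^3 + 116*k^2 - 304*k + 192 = (k - 3)*(k^4 - 5*k^3 - 12*k^2 + 80*k - 64) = (k - 3)*(k + 4)*(k^3 - 9*k^2 + 24*k - 16) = (k - 3)*(k - 1)*(k + 4)*(k^2 - 8*k + 16) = (k - 4)*(k - 3)*(k - 1)*(k + 4)*(k - 4)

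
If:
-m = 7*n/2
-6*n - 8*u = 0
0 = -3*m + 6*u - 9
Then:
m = -21/4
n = 3/2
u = -9/8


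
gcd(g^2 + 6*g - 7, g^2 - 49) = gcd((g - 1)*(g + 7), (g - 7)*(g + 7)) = g + 7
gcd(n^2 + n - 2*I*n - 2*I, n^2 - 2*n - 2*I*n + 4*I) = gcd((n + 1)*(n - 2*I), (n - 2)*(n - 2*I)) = n - 2*I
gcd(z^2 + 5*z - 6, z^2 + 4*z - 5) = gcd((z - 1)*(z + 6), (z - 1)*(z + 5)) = z - 1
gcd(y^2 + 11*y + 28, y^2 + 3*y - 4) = y + 4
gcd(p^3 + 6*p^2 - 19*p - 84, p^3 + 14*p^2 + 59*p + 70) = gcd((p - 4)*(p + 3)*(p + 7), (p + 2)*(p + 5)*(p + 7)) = p + 7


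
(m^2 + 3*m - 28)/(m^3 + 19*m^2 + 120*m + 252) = (m - 4)/(m^2 + 12*m + 36)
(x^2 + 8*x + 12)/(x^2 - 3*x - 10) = (x + 6)/(x - 5)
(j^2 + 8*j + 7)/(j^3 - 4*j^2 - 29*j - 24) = (j + 7)/(j^2 - 5*j - 24)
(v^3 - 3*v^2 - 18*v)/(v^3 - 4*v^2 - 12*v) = (v + 3)/(v + 2)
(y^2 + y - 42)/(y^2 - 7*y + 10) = (y^2 + y - 42)/(y^2 - 7*y + 10)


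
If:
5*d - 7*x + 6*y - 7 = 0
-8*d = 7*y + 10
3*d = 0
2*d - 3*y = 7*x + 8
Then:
No Solution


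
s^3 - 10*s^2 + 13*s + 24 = (s - 8)*(s - 3)*(s + 1)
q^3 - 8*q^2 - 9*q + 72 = (q - 8)*(q - 3)*(q + 3)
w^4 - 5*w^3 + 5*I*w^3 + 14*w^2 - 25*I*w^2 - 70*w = w*(w - 5)*(w - 2*I)*(w + 7*I)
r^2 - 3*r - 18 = (r - 6)*(r + 3)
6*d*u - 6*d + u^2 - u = (6*d + u)*(u - 1)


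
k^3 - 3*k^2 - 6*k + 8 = (k - 4)*(k - 1)*(k + 2)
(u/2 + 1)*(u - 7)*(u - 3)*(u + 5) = u^4/2 - 3*u^3/2 - 39*u^2/2 + 47*u/2 + 105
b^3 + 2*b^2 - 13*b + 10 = (b - 2)*(b - 1)*(b + 5)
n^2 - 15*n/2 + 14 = (n - 4)*(n - 7/2)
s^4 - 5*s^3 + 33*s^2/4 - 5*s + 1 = (s - 2)^2*(s - 1/2)^2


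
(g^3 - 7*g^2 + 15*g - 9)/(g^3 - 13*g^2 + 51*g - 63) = (g - 1)/(g - 7)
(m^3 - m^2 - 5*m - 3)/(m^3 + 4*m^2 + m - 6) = (m^3 - m^2 - 5*m - 3)/(m^3 + 4*m^2 + m - 6)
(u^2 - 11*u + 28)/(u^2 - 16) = (u - 7)/(u + 4)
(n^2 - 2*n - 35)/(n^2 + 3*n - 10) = (n - 7)/(n - 2)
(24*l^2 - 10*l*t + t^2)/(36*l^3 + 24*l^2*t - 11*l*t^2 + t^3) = (-4*l + t)/(-6*l^2 - 5*l*t + t^2)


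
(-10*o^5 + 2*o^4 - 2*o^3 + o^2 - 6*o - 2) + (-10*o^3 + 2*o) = -10*o^5 + 2*o^4 - 12*o^3 + o^2 - 4*o - 2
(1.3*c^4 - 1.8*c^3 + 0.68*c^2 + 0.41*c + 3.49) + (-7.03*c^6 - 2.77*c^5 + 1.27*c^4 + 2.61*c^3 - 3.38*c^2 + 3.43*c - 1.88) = -7.03*c^6 - 2.77*c^5 + 2.57*c^4 + 0.81*c^3 - 2.7*c^2 + 3.84*c + 1.61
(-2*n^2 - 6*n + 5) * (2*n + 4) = -4*n^3 - 20*n^2 - 14*n + 20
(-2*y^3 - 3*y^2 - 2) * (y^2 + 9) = -2*y^5 - 3*y^4 - 18*y^3 - 29*y^2 - 18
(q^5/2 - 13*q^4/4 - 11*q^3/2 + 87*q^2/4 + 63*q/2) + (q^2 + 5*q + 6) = q^5/2 - 13*q^4/4 - 11*q^3/2 + 91*q^2/4 + 73*q/2 + 6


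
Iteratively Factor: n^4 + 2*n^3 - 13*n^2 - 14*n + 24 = (n - 1)*(n^3 + 3*n^2 - 10*n - 24) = (n - 1)*(n + 4)*(n^2 - n - 6) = (n - 1)*(n + 2)*(n + 4)*(n - 3)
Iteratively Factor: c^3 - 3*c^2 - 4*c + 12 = (c + 2)*(c^2 - 5*c + 6) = (c - 2)*(c + 2)*(c - 3)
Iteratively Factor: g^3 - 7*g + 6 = (g + 3)*(g^2 - 3*g + 2) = (g - 1)*(g + 3)*(g - 2)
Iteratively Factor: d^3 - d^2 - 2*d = (d + 1)*(d^2 - 2*d) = d*(d + 1)*(d - 2)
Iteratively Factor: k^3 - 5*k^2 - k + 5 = (k - 5)*(k^2 - 1) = (k - 5)*(k - 1)*(k + 1)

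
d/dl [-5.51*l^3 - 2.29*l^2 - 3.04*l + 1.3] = -16.53*l^2 - 4.58*l - 3.04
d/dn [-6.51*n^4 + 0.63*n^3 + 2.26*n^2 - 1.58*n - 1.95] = -26.04*n^3 + 1.89*n^2 + 4.52*n - 1.58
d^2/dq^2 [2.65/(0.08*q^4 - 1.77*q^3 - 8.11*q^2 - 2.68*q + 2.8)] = ((-2.544*q^2 + 28.143*q + 42.983)*(-0.08*q^4 + 1.77*q^3 + 8.11*q^2 + 2.68*q - 2.8) - 2.65*(-0.64*q^3 + 10.62*q^2 + 32.44*q + 5.36)*(-0.32*q^3 + 5.31*q^2 + 16.22*q + 2.68))/(-0.08*q^4 + 1.77*q^3 + 8.11*q^2 + 2.68*q - 2.8)^3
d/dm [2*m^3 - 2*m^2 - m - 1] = 6*m^2 - 4*m - 1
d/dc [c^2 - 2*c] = 2*c - 2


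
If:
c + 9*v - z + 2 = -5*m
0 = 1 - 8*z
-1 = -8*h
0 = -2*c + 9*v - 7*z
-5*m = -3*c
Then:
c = -11/24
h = 1/8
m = -11/40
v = -1/216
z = 1/8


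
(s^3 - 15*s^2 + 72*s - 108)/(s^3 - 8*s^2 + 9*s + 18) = (s - 6)/(s + 1)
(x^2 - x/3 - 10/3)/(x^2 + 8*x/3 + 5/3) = (x - 2)/(x + 1)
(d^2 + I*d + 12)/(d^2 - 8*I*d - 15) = (d + 4*I)/(d - 5*I)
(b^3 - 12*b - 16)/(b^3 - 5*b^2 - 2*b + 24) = (b + 2)/(b - 3)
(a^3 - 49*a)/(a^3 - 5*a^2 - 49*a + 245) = a/(a - 5)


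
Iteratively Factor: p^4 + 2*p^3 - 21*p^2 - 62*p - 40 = (p - 5)*(p^3 + 7*p^2 + 14*p + 8) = (p - 5)*(p + 1)*(p^2 + 6*p + 8) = (p - 5)*(p + 1)*(p + 4)*(p + 2)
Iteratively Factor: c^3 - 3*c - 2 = (c + 1)*(c^2 - c - 2) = (c + 1)^2*(c - 2)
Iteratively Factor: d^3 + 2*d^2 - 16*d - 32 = (d - 4)*(d^2 + 6*d + 8) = (d - 4)*(d + 4)*(d + 2)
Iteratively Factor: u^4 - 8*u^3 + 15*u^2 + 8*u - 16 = (u + 1)*(u^3 - 9*u^2 + 24*u - 16) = (u - 1)*(u + 1)*(u^2 - 8*u + 16) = (u - 4)*(u - 1)*(u + 1)*(u - 4)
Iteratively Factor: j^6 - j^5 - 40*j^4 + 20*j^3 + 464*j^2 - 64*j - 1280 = (j + 4)*(j^5 - 5*j^4 - 20*j^3 + 100*j^2 + 64*j - 320) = (j + 2)*(j + 4)*(j^4 - 7*j^3 - 6*j^2 + 112*j - 160) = (j + 2)*(j + 4)^2*(j^3 - 11*j^2 + 38*j - 40) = (j - 5)*(j + 2)*(j + 4)^2*(j^2 - 6*j + 8) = (j - 5)*(j - 2)*(j + 2)*(j + 4)^2*(j - 4)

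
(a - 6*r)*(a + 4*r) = a^2 - 2*a*r - 24*r^2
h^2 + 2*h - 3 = (h - 1)*(h + 3)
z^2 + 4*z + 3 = (z + 1)*(z + 3)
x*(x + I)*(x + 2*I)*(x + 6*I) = x^4 + 9*I*x^3 - 20*x^2 - 12*I*x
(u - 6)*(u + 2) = u^2 - 4*u - 12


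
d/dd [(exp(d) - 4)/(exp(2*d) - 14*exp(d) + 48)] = (-2*(exp(d) - 7)*(exp(d) - 4) + exp(2*d) - 14*exp(d) + 48)*exp(d)/(exp(2*d) - 14*exp(d) + 48)^2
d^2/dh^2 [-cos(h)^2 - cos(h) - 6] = cos(h) + 2*cos(2*h)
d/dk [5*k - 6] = 5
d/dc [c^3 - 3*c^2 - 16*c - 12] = 3*c^2 - 6*c - 16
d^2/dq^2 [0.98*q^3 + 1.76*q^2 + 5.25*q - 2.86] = 5.88*q + 3.52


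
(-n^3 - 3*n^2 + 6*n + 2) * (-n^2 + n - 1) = n^5 + 2*n^4 - 8*n^3 + 7*n^2 - 4*n - 2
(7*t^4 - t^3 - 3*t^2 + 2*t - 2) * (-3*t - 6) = -21*t^5 - 39*t^4 + 15*t^3 + 12*t^2 - 6*t + 12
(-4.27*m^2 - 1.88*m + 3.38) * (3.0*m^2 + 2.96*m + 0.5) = -12.81*m^4 - 18.2792*m^3 + 2.4402*m^2 + 9.0648*m + 1.69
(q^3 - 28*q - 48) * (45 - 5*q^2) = -5*q^5 + 185*q^3 + 240*q^2 - 1260*q - 2160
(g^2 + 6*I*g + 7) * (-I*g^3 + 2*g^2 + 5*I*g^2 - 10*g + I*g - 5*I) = -I*g^5 + 8*g^4 + 5*I*g^4 - 40*g^3 + 6*I*g^3 + 8*g^2 - 30*I*g^2 - 40*g + 7*I*g - 35*I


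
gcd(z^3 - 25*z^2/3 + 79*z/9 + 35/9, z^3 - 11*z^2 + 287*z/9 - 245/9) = z^2 - 26*z/3 + 35/3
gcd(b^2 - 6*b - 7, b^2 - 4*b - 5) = b + 1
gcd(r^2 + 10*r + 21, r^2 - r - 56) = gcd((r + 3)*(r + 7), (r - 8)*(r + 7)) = r + 7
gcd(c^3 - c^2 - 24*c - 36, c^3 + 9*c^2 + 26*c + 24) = c^2 + 5*c + 6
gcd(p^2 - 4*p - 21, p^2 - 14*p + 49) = p - 7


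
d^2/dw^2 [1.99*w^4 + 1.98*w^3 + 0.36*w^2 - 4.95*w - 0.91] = 23.88*w^2 + 11.88*w + 0.72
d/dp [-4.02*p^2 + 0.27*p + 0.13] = 0.27 - 8.04*p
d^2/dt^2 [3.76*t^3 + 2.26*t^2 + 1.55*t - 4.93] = 22.56*t + 4.52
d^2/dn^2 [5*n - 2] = 0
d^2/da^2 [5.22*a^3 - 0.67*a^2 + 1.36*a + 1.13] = 31.32*a - 1.34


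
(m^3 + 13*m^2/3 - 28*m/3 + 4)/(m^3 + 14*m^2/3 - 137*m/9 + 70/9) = 3*(m^2 + 5*m - 6)/(3*m^2 + 16*m - 35)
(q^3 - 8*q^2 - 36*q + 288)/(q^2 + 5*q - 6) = (q^2 - 14*q + 48)/(q - 1)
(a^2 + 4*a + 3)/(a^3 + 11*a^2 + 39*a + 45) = (a + 1)/(a^2 + 8*a + 15)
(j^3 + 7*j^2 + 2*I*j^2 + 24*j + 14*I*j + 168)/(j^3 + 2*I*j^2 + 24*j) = (j + 7)/j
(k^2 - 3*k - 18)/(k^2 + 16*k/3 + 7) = 3*(k - 6)/(3*k + 7)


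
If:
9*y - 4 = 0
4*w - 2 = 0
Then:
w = 1/2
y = 4/9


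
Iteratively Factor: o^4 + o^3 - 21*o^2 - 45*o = (o + 3)*(o^3 - 2*o^2 - 15*o) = o*(o + 3)*(o^2 - 2*o - 15) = o*(o - 5)*(o + 3)*(o + 3)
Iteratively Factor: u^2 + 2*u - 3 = (u + 3)*(u - 1)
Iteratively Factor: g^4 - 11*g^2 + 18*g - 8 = (g - 1)*(g^3 + g^2 - 10*g + 8) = (g - 1)^2*(g^2 + 2*g - 8) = (g - 2)*(g - 1)^2*(g + 4)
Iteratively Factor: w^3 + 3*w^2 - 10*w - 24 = (w - 3)*(w^2 + 6*w + 8) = (w - 3)*(w + 4)*(w + 2)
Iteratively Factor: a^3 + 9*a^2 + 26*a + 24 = (a + 3)*(a^2 + 6*a + 8) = (a + 3)*(a + 4)*(a + 2)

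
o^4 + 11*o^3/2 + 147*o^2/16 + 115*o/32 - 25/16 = (o - 1/4)*(o + 5/4)*(o + 2)*(o + 5/2)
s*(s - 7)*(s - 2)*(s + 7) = s^4 - 2*s^3 - 49*s^2 + 98*s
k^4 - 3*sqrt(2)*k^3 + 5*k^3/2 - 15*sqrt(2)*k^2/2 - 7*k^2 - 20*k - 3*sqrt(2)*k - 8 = (k + 1/2)*(k + 2)*(k - 4*sqrt(2))*(k + sqrt(2))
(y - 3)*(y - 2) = y^2 - 5*y + 6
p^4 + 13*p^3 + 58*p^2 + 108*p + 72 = (p + 2)^2*(p + 3)*(p + 6)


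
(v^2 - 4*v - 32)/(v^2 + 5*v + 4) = (v - 8)/(v + 1)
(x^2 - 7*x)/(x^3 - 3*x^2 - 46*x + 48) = x*(x - 7)/(x^3 - 3*x^2 - 46*x + 48)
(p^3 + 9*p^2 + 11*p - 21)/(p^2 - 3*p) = (p^3 + 9*p^2 + 11*p - 21)/(p*(p - 3))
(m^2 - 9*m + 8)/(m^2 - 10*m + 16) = (m - 1)/(m - 2)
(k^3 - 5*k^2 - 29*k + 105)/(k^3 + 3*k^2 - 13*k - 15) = (k - 7)/(k + 1)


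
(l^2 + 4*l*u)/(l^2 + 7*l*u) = (l + 4*u)/(l + 7*u)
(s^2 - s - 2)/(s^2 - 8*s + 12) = (s + 1)/(s - 6)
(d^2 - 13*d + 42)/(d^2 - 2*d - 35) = (d - 6)/(d + 5)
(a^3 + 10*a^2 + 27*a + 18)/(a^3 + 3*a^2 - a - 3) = (a + 6)/(a - 1)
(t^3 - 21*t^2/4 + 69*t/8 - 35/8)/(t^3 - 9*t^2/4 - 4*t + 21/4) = (8*t^2 - 34*t + 35)/(2*(4*t^2 - 5*t - 21))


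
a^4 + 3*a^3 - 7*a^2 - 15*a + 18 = (a - 2)*(a - 1)*(a + 3)^2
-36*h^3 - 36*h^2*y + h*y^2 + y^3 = (-6*h + y)*(h + y)*(6*h + y)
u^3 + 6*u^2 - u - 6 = (u - 1)*(u + 1)*(u + 6)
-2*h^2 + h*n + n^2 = (-h + n)*(2*h + n)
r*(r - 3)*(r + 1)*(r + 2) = r^4 - 7*r^2 - 6*r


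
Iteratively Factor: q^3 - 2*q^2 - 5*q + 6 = (q - 1)*(q^2 - q - 6) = (q - 1)*(q + 2)*(q - 3)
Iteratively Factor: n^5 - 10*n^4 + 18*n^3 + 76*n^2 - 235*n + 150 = (n + 3)*(n^4 - 13*n^3 + 57*n^2 - 95*n + 50) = (n - 1)*(n + 3)*(n^3 - 12*n^2 + 45*n - 50) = (n - 2)*(n - 1)*(n + 3)*(n^2 - 10*n + 25) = (n - 5)*(n - 2)*(n - 1)*(n + 3)*(n - 5)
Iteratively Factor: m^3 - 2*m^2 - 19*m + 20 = (m - 5)*(m^2 + 3*m - 4) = (m - 5)*(m + 4)*(m - 1)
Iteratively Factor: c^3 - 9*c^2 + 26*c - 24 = (c - 3)*(c^2 - 6*c + 8) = (c - 4)*(c - 3)*(c - 2)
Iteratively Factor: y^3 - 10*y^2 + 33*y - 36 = (y - 4)*(y^2 - 6*y + 9) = (y - 4)*(y - 3)*(y - 3)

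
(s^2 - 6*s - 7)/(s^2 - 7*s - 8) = (s - 7)/(s - 8)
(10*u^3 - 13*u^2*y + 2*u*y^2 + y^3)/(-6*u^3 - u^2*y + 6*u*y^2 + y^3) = (-10*u^2 + 3*u*y + y^2)/(6*u^2 + 7*u*y + y^2)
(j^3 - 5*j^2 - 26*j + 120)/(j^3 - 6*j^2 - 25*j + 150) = (j - 4)/(j - 5)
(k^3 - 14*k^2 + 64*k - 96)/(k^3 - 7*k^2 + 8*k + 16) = (k - 6)/(k + 1)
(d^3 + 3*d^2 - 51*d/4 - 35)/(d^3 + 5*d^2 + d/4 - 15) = (2*d - 7)/(2*d - 3)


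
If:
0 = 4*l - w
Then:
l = w/4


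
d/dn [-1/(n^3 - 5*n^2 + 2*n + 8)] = (3*n^2 - 10*n + 2)/(n^3 - 5*n^2 + 2*n + 8)^2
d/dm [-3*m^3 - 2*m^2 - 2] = m*(-9*m - 4)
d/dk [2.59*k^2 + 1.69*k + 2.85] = 5.18*k + 1.69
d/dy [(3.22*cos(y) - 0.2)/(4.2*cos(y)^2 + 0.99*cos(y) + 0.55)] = (13.524*cos(y)^2 - 1.68*cos(y) - 1.969)*sin(y)/(17.64*cos(y)^4 + 8.316*cos(y)^3 + 5.6001*cos(y)^2 + 1.089*cos(y) + 0.3025)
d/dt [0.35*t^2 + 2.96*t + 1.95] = 0.7*t + 2.96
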